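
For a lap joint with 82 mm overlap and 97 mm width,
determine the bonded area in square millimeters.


Area = 82 * 97 = 7954 mm^2

7954


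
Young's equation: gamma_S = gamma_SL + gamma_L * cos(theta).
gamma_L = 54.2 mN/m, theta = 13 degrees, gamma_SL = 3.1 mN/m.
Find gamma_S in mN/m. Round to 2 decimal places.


cos(13 deg) = 0.974370
gamma_S = 3.1 + 54.2 * 0.974370
= 55.91 mN/m

55.91


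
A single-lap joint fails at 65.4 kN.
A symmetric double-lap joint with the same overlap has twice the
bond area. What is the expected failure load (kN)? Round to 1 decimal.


Double-lap load = 2 * 65.4 = 130.8 kN

130.8


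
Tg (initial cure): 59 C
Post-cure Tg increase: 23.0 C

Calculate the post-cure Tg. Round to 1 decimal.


Post-cure Tg = 59 + 23.0 = 82.0 C

82.0


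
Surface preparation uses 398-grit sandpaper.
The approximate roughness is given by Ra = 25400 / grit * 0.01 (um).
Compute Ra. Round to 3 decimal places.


Ra = 25400 / 398 * 0.01
= 254 / 398
= 0.638 um

0.638


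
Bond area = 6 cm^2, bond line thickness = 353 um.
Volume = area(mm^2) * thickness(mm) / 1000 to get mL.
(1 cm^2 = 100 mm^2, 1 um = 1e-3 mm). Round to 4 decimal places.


area_mm2 = 6 * 100 = 600
blt_mm = 353 * 1e-3 = 0.353
vol_mm3 = 600 * 0.353 = 211.8
vol_mL = 211.8 / 1000 = 0.2118 mL

0.2118


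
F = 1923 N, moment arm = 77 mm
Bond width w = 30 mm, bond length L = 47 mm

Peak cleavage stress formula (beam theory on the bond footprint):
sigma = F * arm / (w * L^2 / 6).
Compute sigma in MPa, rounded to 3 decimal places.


sigma = (1923 * 77) / (30 * 2209 / 6)
= 148071 * 6 / 66270
= 888426 / 66270
= 13.406 MPa

13.406


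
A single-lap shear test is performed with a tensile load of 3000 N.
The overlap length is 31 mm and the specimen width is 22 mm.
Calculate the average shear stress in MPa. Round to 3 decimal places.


Shear stress = F / (overlap * width)
= 3000 / (31 * 22)
= 3000 / 682
= 4.399 MPa

4.399


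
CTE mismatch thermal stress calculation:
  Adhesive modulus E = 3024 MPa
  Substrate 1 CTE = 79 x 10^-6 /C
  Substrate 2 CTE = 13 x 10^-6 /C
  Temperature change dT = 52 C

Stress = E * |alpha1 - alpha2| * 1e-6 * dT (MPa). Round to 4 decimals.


delta_alpha = |79 - 13| = 66 x 10^-6/C
Stress = 3024 * 66e-6 * 52
= 10.3784 MPa

10.3784


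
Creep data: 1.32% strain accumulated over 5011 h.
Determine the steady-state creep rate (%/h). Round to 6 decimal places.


Rate = 1.32 / 5011 = 0.000263 %/h

0.000263


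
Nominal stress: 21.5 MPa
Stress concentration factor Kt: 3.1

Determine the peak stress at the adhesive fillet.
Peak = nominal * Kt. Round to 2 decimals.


Peak stress = 21.5 * 3.1
= 66.65 MPa

66.65


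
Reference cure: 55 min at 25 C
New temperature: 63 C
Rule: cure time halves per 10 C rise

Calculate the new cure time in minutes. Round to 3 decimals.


factor = 2^((63-25)/10) = 13.9288
t_new = 55 / 13.9288 = 3.949 min

3.949


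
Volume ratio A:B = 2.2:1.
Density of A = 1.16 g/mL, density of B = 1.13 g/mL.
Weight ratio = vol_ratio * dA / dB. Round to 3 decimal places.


Wt ratio = 2.2 * 1.16 / 1.13
= 2.258

2.258


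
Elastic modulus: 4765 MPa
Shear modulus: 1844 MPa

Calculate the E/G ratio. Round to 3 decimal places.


E / G = 4765 / 1844 = 2.584

2.584


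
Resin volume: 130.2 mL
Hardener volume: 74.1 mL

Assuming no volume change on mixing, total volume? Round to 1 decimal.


V_total = 130.2 + 74.1 = 204.3 mL

204.3


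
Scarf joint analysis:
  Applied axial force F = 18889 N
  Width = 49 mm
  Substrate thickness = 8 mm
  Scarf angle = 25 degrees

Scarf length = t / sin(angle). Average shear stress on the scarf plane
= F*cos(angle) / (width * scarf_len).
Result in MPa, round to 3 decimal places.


Scarf length = 8 / sin(25 deg) = 18.9296 mm
cos(25 deg) = 0.906308
Shear = 18889 * 0.906308 / (49 * 18.9296)
= 18.456 MPa

18.456


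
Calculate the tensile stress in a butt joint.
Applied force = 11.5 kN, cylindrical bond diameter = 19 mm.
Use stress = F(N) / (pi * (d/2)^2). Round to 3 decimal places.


A = pi * 9.5^2 = 283.5287 mm^2
sigma = 11500.0 / 283.5287 = 40.560 MPa

40.560


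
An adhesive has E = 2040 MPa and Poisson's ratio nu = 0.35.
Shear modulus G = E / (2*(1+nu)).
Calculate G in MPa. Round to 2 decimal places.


G = 2040 / (2*(1+0.35))
= 2040 / 2.70
= 755.56 MPa

755.56


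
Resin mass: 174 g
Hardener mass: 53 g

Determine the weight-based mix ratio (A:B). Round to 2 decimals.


Ratio = 174 / 53 = 3.28

3.28


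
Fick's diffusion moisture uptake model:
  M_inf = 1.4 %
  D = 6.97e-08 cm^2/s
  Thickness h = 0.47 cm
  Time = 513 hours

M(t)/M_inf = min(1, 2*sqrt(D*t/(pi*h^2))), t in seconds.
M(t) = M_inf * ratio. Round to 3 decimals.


t_sec = 513 * 3600 = 1846800
ratio = 2*sqrt(6.97e-08*1846800/(pi*0.47^2))
= min(1, 0.861358)
= 0.861358
M(t) = 1.4 * 0.861358 = 1.206 %

1.206


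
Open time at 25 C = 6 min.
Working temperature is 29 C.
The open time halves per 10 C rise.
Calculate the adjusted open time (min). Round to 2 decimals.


factor = 2^((29 - 25) / 10) = 1.3195
ot = 6 / 1.3195 = 4.55 min

4.55


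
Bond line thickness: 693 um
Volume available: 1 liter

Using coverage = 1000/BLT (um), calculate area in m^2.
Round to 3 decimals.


1 L = 1e6 mm^3, thickness = 693 um = 0.693 mm
Area = 1e6 / 0.693 mm^2 = (1e6 / 0.693) / 1e6 m^2 = 1000 / 693 m^2
= 1.443 m^2

1.443


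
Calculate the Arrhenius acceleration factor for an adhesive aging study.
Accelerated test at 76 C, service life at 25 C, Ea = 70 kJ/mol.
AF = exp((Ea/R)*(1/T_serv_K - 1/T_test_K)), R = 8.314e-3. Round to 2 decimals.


T_test = 349.15 K, T_serv = 298.15 K
Ea/R = 70 / 0.008314 = 8419.53
AF = exp(8419.53 * (1/298.15 - 1/349.15))
= 61.86

61.86


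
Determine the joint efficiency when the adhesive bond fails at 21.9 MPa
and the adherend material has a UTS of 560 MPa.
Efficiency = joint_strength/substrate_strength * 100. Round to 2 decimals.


Joint efficiency = 21.9 / 560 * 100
= 3.91%

3.91


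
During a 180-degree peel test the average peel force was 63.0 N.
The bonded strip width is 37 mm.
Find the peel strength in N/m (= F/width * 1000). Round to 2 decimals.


Peel strength = F/width * 1000
= 63.0 / 37 * 1000
= 1702.70 N/m

1702.70


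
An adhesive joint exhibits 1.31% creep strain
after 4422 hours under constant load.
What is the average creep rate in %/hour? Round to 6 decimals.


Creep rate = strain / time
= 1.31 / 4422
= 0.000296 %/h

0.000296


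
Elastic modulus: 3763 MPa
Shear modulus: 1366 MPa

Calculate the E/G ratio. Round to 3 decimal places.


E / G = 3763 / 1366 = 2.755

2.755


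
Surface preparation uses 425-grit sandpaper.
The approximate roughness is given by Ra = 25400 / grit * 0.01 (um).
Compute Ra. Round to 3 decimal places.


Ra = 25400 / 425 * 0.01
= 254 / 425
= 0.598 um

0.598


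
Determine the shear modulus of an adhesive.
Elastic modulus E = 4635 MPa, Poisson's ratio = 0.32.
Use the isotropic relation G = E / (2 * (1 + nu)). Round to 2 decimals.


G = 4635 / (2*(1+0.32)) = 4635 / 2.64
= 1755.68 MPa

1755.68


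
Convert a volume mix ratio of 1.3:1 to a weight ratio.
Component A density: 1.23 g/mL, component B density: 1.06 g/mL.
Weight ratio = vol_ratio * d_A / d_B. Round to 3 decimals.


= 1.3 * 1.23 / 1.06 = 1.508

1.508


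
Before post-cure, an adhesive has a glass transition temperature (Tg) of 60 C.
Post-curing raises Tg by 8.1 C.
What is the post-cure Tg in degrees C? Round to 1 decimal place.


Tg_post = Tg_base + delta_Tg
= 60 + 8.1
= 68.1 C

68.1


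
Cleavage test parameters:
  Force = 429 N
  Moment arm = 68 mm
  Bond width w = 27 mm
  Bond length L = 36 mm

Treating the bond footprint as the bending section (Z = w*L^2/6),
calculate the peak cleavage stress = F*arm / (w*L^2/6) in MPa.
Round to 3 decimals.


M = 429 * 68 = 29172 N*mm
Z = 27 * 36^2 / 6 = 34992 / 6 mm^3
sigma = M / Z = 6 * 29172 / 34992 = 175032 / 34992
= 5.002 MPa

5.002


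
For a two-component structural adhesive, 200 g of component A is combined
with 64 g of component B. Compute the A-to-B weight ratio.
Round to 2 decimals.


Weight ratio A:B = 200 / 64
= 3.13

3.13


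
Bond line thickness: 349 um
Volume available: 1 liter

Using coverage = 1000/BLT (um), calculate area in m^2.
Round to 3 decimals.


1 L = 1e6 mm^3, thickness = 349 um = 0.349 mm
Area = 1e6 / 0.349 mm^2 = (1e6 / 0.349) / 1e6 m^2 = 1000 / 349 m^2
= 2.865 m^2

2.865


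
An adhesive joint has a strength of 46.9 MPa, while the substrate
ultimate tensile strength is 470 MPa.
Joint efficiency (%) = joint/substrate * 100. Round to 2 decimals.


Efficiency = 46.9 / 470 * 100
= 9.98%

9.98


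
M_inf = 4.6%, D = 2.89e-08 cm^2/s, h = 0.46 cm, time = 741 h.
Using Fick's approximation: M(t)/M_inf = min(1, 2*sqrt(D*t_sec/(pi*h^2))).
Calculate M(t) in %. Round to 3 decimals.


t = 2667600 s
ratio = min(1, 2*sqrt(2.89e-08*2667600/(pi*0.2116)))
= 0.681093
M(t) = 4.6 * 0.681093 = 3.133%

3.133


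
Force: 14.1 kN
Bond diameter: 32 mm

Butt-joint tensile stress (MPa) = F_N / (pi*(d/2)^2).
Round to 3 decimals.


F_N = 14.1 * 1000 = 14100.0 N
A = pi*(16.0)^2 = 804.2477 mm^2
stress = 14100.0 / 804.2477 = 17.532 MPa

17.532


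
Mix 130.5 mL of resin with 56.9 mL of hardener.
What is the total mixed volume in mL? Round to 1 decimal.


Total = 130.5 + 56.9 = 187.4 mL

187.4


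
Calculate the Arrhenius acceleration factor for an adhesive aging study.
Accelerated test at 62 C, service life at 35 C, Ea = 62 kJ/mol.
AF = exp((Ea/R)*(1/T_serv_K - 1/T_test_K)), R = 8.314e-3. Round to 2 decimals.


T_test = 335.15 K, T_serv = 308.15 K
Ea/R = 62 / 0.008314 = 7457.30
AF = exp(7457.30 * (1/308.15 - 1/335.15))
= 7.03

7.03


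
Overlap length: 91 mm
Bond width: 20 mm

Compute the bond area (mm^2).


Bond area = 91 * 20 = 1820 mm^2

1820


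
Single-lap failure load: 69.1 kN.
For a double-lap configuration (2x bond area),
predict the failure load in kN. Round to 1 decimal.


Failure load = 69.1 * 2 = 138.2 kN

138.2


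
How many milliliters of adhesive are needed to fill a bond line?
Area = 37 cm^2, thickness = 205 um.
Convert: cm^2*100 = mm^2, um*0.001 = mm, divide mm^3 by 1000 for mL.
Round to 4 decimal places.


= (37 * 100) * (205 * 0.001) / 1000
= 0.7585 mL

0.7585


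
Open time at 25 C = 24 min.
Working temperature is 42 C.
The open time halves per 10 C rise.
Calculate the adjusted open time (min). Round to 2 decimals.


factor = 2^((42 - 25) / 10) = 3.2490
ot = 24 / 3.2490 = 7.39 min

7.39


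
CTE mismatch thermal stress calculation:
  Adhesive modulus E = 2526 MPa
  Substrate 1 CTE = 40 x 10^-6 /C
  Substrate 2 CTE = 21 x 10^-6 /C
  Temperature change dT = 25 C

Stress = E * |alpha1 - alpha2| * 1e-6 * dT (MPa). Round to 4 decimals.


delta_alpha = |40 - 21| = 19 x 10^-6/C
Stress = 2526 * 19e-6 * 25
= 1.1999 MPa

1.1999


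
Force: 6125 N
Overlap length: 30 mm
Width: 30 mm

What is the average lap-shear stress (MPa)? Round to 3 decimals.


Average shear stress = F / (overlap * width)
= 6125 / (30 * 30)
= 6.806 MPa

6.806


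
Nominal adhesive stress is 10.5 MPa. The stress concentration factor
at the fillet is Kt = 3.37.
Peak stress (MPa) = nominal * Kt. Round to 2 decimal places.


Peak = 10.5 * 3.37 = 35.39 MPa

35.39


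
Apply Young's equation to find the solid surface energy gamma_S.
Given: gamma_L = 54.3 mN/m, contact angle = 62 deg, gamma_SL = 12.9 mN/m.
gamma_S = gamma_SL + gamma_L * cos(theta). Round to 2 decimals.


theta_rad = 62 * pi/180 = 1.082104
gamma_S = 12.9 + 54.3 * cos(1.082104)
= 38.39 mN/m

38.39


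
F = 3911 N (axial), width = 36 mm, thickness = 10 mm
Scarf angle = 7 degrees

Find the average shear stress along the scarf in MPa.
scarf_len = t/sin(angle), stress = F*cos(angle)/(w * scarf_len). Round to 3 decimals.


scarf_len = 10/sin(7 deg) = 82.0551
cos(7 deg) = 0.992546
stress = 3911*0.992546/(36*82.0551) = 1.314 MPa

1.314


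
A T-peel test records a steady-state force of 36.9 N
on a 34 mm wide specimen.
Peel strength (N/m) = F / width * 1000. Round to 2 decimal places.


Peel strength = 36.9 / 34 * 1000
= 1085.29 N/m

1085.29


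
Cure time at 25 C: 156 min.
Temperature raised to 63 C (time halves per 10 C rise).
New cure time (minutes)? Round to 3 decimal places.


Acceleration factor = 2^(38/10) = 13.9288
New time = 156 / 13.9288 = 11.200 min

11.200


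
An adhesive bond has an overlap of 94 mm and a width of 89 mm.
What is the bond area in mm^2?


Bond area = overlap * width
= 94 * 89
= 8366 mm^2

8366


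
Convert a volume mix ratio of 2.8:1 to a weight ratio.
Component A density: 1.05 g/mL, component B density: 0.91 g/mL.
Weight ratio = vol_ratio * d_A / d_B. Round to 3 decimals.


= 2.8 * 1.05 / 0.91 = 3.231

3.231


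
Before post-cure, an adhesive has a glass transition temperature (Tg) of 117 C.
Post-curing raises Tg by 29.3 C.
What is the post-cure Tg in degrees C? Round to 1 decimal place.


Tg_post = Tg_base + delta_Tg
= 117 + 29.3
= 146.3 C

146.3


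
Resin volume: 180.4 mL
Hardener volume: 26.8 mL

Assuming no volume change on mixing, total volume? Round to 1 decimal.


V_total = 180.4 + 26.8 = 207.2 mL

207.2


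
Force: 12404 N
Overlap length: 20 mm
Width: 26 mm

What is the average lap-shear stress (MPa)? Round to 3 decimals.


Average shear stress = F / (overlap * width)
= 12404 / (20 * 26)
= 23.854 MPa

23.854


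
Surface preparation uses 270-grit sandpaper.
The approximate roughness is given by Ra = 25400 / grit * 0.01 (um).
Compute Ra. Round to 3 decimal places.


Ra = 25400 / 270 * 0.01
= 254 / 270
= 0.941 um

0.941


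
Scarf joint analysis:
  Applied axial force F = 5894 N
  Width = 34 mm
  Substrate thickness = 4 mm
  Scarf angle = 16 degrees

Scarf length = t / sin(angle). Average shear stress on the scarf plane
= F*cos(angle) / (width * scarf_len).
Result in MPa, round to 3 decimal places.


Scarf length = 4 / sin(16 deg) = 14.5118 mm
cos(16 deg) = 0.961262
Shear = 5894 * 0.961262 / (34 * 14.5118)
= 11.483 MPa

11.483


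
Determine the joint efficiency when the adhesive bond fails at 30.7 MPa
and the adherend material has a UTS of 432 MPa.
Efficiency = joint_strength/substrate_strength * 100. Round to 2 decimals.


Joint efficiency = 30.7 / 432 * 100
= 7.11%

7.11


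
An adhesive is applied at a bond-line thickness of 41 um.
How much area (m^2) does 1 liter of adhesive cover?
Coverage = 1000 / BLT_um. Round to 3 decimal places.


Coverage = 1000 / 41 = 24.390 m^2

24.390


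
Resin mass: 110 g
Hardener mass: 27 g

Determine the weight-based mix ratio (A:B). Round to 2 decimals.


Ratio = 110 / 27 = 4.07

4.07


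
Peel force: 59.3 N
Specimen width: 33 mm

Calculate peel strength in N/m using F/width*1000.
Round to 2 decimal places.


Peel strength = 59.3 / 33 * 1000 = 1796.97 N/m

1796.97


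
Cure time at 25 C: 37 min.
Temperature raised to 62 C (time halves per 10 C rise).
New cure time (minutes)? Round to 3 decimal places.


Acceleration factor = 2^(37/10) = 12.9960
New time = 37 / 12.9960 = 2.847 min

2.847


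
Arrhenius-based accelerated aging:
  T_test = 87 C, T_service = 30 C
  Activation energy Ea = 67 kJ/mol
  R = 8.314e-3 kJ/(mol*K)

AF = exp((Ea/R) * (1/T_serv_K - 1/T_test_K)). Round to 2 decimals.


T_test_K = 360.15, T_serv_K = 303.15
AF = exp((67/8.314e-3) * (1/303.15 - 1/360.15))
= 67.17

67.17


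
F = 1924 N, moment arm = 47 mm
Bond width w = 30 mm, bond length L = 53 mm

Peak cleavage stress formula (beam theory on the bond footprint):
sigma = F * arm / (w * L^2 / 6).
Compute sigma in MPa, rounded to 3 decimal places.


sigma = (1924 * 47) / (30 * 2809 / 6)
= 90428 * 6 / 84270
= 542568 / 84270
= 6.438 MPa

6.438


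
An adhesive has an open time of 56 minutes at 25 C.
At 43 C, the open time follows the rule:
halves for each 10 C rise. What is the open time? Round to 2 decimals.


Factor = 2^((43-25)/10) = 3.4822
Open time = 56 / 3.4822 = 16.08 min

16.08


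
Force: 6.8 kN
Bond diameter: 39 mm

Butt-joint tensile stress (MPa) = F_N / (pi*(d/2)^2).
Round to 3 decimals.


F_N = 6.8 * 1000 = 6800.0 N
A = pi*(19.5)^2 = 1194.5906 mm^2
stress = 6800.0 / 1194.5906 = 5.692 MPa

5.692


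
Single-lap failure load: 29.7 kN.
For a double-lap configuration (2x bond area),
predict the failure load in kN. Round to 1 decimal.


Failure load = 29.7 * 2 = 59.4 kN

59.4


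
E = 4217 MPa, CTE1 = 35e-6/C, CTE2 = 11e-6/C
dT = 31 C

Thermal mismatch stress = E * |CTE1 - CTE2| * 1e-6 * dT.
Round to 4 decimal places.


= 4217 * 24e-6 * 31
= 3.1374 MPa

3.1374


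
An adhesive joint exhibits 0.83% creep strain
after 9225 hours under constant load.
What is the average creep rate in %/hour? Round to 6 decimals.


Creep rate = strain / time
= 0.83 / 9225
= 0.000090 %/h

0.000090


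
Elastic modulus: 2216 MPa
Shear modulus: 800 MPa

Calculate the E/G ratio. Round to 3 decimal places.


E / G = 2216 / 800 = 2.770

2.770


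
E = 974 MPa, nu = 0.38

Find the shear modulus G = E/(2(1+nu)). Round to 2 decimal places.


G = 974 / (2 * 1.38)
= 352.90 MPa

352.90


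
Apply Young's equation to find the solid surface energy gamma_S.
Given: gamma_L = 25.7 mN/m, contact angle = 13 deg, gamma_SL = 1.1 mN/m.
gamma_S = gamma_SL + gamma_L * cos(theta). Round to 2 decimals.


theta_rad = 13 * pi/180 = 0.226893
gamma_S = 1.1 + 25.7 * cos(0.226893)
= 26.14 mN/m

26.14


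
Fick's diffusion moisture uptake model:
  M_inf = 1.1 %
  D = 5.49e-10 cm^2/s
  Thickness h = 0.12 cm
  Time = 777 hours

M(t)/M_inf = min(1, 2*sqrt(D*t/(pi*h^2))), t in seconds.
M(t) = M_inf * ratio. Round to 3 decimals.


t_sec = 777 * 3600 = 2797200
ratio = 2*sqrt(5.49e-10*2797200/(pi*0.12^2))
= min(1, 0.368487)
= 0.368487
M(t) = 1.1 * 0.368487 = 0.405 %

0.405


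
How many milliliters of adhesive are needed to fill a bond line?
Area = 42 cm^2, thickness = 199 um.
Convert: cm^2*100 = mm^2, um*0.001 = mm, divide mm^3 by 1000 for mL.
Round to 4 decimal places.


= (42 * 100) * (199 * 0.001) / 1000
= 0.8358 mL

0.8358


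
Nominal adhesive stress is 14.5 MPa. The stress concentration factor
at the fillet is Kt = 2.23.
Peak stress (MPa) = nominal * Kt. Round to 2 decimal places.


Peak = 14.5 * 2.23 = 32.34 MPa

32.34


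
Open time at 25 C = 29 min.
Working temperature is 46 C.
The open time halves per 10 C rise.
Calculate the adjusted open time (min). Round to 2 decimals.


factor = 2^((46 - 25) / 10) = 4.2871
ot = 29 / 4.2871 = 6.76 min

6.76


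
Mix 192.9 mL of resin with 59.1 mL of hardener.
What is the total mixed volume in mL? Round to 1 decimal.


Total = 192.9 + 59.1 = 252.0 mL

252.0


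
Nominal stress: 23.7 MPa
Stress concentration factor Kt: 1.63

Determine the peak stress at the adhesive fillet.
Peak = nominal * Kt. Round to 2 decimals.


Peak stress = 23.7 * 1.63
= 38.63 MPa

38.63


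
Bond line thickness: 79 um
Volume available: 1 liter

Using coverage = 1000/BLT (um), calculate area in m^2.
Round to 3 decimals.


1 L = 1e6 mm^3, thickness = 79 um = 0.079 mm
Area = 1e6 / 0.079 mm^2 = (1e6 / 0.079) / 1e6 m^2 = 1000 / 79 m^2
= 12.658 m^2

12.658


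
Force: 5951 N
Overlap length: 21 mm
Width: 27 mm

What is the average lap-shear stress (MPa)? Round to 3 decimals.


Average shear stress = F / (overlap * width)
= 5951 / (21 * 27)
= 10.496 MPa

10.496


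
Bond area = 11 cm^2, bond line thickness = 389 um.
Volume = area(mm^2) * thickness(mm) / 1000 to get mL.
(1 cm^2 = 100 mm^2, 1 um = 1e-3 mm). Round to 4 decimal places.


area_mm2 = 11 * 100 = 1100
blt_mm = 389 * 1e-3 = 0.389
vol_mm3 = 1100 * 0.389 = 427.9
vol_mL = 427.9 / 1000 = 0.4279 mL

0.4279


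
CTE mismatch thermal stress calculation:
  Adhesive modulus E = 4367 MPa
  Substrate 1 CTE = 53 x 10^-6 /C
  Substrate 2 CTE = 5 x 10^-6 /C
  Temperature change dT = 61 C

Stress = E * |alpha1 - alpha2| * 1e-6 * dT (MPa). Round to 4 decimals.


delta_alpha = |53 - 5| = 48 x 10^-6/C
Stress = 4367 * 48e-6 * 61
= 12.7866 MPa

12.7866


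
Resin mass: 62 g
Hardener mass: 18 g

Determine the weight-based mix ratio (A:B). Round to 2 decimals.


Ratio = 62 / 18 = 3.44

3.44


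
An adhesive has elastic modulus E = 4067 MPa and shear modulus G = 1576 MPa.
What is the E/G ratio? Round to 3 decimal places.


E/G = 4067 / 1576 = 2.581

2.581


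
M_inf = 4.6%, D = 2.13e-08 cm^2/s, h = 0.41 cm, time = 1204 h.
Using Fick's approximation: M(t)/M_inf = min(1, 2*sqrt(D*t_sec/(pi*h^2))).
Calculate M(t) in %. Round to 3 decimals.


t = 4334400 s
ratio = min(1, 2*sqrt(2.13e-08*4334400/(pi*0.1681)))
= 0.836230
M(t) = 4.6 * 0.836230 = 3.847%

3.847


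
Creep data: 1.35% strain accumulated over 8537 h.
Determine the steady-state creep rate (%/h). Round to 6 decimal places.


Rate = 1.35 / 8537 = 0.000158 %/h

0.000158


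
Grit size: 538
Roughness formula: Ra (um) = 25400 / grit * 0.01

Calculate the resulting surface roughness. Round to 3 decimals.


Ra = 25400 / 538 * 0.01
= 0.472 um

0.472


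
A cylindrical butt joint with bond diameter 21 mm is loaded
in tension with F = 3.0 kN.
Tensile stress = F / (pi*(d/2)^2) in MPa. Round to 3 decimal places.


Area = pi * (21/2)^2 = 346.3606 mm^2
Stress = 3.0*1000 / 346.3606
= 8.661 MPa

8.661


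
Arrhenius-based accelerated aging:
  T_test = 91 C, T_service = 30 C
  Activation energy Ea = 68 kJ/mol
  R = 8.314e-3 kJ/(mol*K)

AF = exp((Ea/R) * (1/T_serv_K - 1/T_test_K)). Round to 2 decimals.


T_test_K = 364.15, T_serv_K = 303.15
AF = exp((68/8.314e-3) * (1/303.15 - 1/364.15))
= 91.79

91.79


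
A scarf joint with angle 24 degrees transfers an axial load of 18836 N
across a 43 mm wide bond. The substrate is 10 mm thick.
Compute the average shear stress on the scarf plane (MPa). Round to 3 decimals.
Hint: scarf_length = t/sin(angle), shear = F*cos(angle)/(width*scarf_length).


scarf_length = 10 / sin(24 deg) = 24.5859 mm
cos(24 deg) = 0.913545
shear stress = 18836 * 0.913545 / (43 * 24.5859)
= 16.277 MPa

16.277


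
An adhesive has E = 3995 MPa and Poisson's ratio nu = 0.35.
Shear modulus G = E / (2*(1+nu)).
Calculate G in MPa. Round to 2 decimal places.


G = 3995 / (2*(1+0.35))
= 3995 / 2.70
= 1479.63 MPa

1479.63


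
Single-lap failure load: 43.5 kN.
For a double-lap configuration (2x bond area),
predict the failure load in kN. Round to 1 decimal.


Failure load = 43.5 * 2 = 87.0 kN

87.0


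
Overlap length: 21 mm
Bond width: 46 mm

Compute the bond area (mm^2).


Bond area = 21 * 46 = 966 mm^2

966


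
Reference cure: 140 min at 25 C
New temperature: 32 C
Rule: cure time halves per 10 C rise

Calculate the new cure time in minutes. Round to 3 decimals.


factor = 2^((32-25)/10) = 1.6245
t_new = 140 / 1.6245 = 86.180 min

86.180


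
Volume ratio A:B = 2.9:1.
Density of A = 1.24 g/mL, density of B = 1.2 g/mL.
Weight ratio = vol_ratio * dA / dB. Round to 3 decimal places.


Wt ratio = 2.9 * 1.24 / 1.2
= 2.997

2.997


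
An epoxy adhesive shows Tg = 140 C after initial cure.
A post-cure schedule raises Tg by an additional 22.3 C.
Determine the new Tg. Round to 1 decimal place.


New Tg = 140 + 22.3
= 162.3 C

162.3


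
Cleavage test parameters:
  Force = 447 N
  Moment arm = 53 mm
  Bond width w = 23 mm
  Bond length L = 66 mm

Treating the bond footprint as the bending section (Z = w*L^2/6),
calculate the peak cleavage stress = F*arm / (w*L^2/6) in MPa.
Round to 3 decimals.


M = 447 * 53 = 23691 N*mm
Z = 23 * 66^2 / 6 = 100188 / 6 mm^3
sigma = M / Z = 6 * 23691 / 100188 = 142146 / 100188
= 1.419 MPa

1.419


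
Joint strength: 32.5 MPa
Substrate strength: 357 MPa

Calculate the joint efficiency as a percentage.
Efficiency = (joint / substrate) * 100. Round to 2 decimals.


Efficiency = (32.5 / 357) * 100 = 9.10%

9.10


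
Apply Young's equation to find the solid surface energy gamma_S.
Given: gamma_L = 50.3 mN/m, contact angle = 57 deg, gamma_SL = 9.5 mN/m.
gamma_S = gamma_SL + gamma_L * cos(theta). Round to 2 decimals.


theta_rad = 57 * pi/180 = 0.994838
gamma_S = 9.5 + 50.3 * cos(0.994838)
= 36.90 mN/m

36.90


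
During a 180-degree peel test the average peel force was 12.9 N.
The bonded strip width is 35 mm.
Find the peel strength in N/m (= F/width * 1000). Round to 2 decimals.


Peel strength = F/width * 1000
= 12.9 / 35 * 1000
= 368.57 N/m

368.57


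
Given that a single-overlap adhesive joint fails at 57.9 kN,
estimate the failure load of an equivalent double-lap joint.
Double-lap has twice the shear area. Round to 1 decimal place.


Double-lap factor = 2
Expected load = 57.9 * 2 = 115.8 kN

115.8


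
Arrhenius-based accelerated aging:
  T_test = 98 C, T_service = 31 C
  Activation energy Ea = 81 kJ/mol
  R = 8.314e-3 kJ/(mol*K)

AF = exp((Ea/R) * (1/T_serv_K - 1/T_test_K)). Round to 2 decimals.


T_test_K = 371.15, T_serv_K = 304.15
AF = exp((81/8.314e-3) * (1/304.15 - 1/371.15))
= 324.56

324.56


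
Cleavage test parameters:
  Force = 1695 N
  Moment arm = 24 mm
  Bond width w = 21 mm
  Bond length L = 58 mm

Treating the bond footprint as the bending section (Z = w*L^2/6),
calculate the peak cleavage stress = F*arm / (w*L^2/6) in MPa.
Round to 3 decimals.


M = 1695 * 24 = 40680 N*mm
Z = 21 * 58^2 / 6 = 70644 / 6 mm^3
sigma = M / Z = 6 * 40680 / 70644 = 244080 / 70644
= 3.455 MPa

3.455


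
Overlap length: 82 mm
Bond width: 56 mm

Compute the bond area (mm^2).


Bond area = 82 * 56 = 4592 mm^2

4592


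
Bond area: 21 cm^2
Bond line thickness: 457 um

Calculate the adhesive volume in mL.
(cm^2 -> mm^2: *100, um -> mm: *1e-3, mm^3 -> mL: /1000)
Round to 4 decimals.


V = 21*100 * 457*1e-3 / 1000
= 0.9597 mL

0.9597


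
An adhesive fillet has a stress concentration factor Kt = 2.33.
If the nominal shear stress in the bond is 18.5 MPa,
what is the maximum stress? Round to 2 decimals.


Max stress = 18.5 * 2.33 = 43.11 MPa

43.11


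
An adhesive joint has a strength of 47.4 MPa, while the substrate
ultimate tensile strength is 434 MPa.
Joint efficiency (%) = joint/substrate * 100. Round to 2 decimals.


Efficiency = 47.4 / 434 * 100
= 10.92%

10.92


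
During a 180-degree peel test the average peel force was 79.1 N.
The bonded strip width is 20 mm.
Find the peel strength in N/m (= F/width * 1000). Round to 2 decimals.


Peel strength = F/width * 1000
= 79.1 / 20 * 1000
= 3955.00 N/m

3955.00


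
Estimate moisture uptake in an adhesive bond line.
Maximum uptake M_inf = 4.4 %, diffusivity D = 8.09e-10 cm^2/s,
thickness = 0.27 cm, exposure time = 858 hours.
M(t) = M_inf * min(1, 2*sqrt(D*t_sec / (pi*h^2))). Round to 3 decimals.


Convert time: 858 h = 3088800 s
ratio = min(1, 2*sqrt(8.09e-10*3088800/(pi*0.27^2)))
= 0.208911
M(t) = 4.4 * 0.208911 = 0.919%

0.919


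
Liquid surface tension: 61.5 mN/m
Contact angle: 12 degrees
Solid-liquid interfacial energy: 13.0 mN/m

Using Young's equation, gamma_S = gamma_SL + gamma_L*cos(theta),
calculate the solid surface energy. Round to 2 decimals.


gamma_S = 13.0 + 61.5 * cos(12)
= 73.16 mN/m

73.16


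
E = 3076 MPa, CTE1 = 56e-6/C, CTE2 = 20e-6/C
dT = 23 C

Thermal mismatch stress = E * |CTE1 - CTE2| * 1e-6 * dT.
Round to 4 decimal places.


= 3076 * 36e-6 * 23
= 2.5469 MPa

2.5469


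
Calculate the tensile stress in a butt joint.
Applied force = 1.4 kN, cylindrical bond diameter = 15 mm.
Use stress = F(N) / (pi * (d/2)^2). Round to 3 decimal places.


A = pi * 7.5^2 = 176.7146 mm^2
sigma = 1400.0 / 176.7146 = 7.922 MPa

7.922


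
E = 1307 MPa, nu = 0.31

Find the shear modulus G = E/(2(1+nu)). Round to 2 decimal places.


G = 1307 / (2 * 1.31)
= 498.85 MPa

498.85


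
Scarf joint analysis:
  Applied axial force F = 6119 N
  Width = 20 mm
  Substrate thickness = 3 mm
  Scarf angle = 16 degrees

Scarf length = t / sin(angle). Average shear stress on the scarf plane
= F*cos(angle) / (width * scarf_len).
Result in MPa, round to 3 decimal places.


Scarf length = 3 / sin(16 deg) = 10.8839 mm
cos(16 deg) = 0.961262
Shear = 6119 * 0.961262 / (20 * 10.8839)
= 27.021 MPa

27.021


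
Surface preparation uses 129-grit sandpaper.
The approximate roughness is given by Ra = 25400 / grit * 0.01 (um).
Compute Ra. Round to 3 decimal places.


Ra = 25400 / 129 * 0.01
= 254 / 129
= 1.969 um

1.969


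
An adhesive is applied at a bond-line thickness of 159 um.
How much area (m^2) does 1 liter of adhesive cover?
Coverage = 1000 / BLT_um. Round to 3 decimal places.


Coverage = 1000 / 159 = 6.289 m^2

6.289


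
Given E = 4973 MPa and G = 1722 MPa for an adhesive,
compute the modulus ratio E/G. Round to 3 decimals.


E/G ratio = 4973 / 1722 = 2.888

2.888


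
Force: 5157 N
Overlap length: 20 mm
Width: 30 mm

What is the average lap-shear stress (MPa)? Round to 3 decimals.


Average shear stress = F / (overlap * width)
= 5157 / (20 * 30)
= 8.595 MPa

8.595


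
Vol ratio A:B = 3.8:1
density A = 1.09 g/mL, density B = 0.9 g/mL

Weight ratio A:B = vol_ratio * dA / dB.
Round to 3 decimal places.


Weight ratio = 3.8 * 1.09 / 0.9
= 4.602

4.602


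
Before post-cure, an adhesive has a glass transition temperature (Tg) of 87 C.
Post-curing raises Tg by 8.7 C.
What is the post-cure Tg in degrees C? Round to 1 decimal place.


Tg_post = Tg_base + delta_Tg
= 87 + 8.7
= 95.7 C

95.7


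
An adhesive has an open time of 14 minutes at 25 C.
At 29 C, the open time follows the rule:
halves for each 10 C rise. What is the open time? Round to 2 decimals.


Factor = 2^((29-25)/10) = 1.3195
Open time = 14 / 1.3195 = 10.61 min

10.61


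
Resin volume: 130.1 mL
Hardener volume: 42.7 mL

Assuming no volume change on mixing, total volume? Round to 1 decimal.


V_total = 130.1 + 42.7 = 172.8 mL

172.8


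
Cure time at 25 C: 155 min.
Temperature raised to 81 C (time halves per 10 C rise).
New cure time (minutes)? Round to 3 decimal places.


Acceleration factor = 2^(56/10) = 48.5029
New time = 155 / 48.5029 = 3.196 min

3.196


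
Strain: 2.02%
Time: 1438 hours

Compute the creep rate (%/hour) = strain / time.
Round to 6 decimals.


Creep rate = 2.02 / 1438
= 0.001405 %/h

0.001405


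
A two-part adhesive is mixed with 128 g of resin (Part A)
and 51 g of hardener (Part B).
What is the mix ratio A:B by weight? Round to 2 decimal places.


Mix ratio = mass_A / mass_B
= 128 / 51
= 2.51

2.51


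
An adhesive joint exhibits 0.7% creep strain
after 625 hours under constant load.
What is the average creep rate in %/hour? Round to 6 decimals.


Creep rate = strain / time
= 0.7 / 625
= 0.001120 %/h

0.001120


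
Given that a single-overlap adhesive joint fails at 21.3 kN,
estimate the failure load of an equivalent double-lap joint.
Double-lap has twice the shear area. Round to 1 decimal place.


Double-lap factor = 2
Expected load = 21.3 * 2 = 42.6 kN

42.6


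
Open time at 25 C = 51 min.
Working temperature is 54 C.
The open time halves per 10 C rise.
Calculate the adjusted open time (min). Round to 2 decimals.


factor = 2^((54 - 25) / 10) = 7.4643
ot = 51 / 7.4643 = 6.83 min

6.83


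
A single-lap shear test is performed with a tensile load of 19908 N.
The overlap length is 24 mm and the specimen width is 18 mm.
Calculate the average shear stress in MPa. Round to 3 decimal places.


Shear stress = F / (overlap * width)
= 19908 / (24 * 18)
= 19908 / 432
= 46.083 MPa

46.083


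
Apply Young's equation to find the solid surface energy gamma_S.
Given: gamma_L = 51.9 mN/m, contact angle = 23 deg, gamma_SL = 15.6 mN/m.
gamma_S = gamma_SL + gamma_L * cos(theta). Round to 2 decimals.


theta_rad = 23 * pi/180 = 0.401426
gamma_S = 15.6 + 51.9 * cos(0.401426)
= 63.37 mN/m

63.37


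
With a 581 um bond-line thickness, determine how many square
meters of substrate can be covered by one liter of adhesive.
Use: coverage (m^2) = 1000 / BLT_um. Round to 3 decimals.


Coverage = 1000 / 581 = 1.721 m^2

1.721


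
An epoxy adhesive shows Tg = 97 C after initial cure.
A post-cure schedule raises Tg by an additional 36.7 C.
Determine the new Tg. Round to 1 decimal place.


New Tg = 97 + 36.7
= 133.7 C

133.7


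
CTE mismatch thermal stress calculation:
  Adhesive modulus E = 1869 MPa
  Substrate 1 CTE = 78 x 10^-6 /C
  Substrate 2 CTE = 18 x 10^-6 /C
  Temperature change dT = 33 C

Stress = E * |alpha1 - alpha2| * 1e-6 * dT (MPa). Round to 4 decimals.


delta_alpha = |78 - 18| = 60 x 10^-6/C
Stress = 1869 * 60e-6 * 33
= 3.7006 MPa

3.7006


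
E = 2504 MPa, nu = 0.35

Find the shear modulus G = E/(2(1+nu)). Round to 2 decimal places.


G = 2504 / (2 * 1.35)
= 927.41 MPa

927.41


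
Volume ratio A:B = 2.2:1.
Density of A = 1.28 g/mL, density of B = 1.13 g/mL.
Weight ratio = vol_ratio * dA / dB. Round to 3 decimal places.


Wt ratio = 2.2 * 1.28 / 1.13
= 2.492

2.492


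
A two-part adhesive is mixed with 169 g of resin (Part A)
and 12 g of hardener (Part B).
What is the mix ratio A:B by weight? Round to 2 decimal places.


Mix ratio = mass_A / mass_B
= 169 / 12
= 14.08

14.08


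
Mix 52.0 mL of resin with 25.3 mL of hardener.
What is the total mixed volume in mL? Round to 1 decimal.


Total = 52.0 + 25.3 = 77.3 mL

77.3


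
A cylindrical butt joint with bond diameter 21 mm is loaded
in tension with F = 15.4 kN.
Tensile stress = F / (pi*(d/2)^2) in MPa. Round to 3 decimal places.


Area = pi * (21/2)^2 = 346.3606 mm^2
Stress = 15.4*1000 / 346.3606
= 44.462 MPa

44.462


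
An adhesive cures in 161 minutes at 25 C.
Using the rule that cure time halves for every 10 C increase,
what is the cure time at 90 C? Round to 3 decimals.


Factor = 2^((90 - 25) / 10) = 90.5097
Cure time = 161 / 90.5097
= 1.779 minutes

1.779


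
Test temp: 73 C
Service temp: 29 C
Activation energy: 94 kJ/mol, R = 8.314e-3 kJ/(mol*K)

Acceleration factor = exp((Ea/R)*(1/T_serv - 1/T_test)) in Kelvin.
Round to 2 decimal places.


AF = exp((94/0.008314)*(1/302.15 - 1/346.15))
= 116.33

116.33


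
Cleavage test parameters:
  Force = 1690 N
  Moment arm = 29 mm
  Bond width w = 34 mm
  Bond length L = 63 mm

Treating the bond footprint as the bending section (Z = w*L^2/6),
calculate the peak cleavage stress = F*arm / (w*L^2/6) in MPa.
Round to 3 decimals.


M = 1690 * 29 = 49010 N*mm
Z = 34 * 63^2 / 6 = 134946 / 6 mm^3
sigma = M / Z = 6 * 49010 / 134946 = 294060 / 134946
= 2.179 MPa

2.179


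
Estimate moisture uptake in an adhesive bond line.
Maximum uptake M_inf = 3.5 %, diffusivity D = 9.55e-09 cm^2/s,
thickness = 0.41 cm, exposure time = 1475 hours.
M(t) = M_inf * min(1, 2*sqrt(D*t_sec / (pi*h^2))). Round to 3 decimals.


Convert time: 1475 h = 5310000 s
ratio = min(1, 2*sqrt(9.55e-09*5310000/(pi*0.41^2)))
= 0.619755
M(t) = 3.5 * 0.619755 = 2.169%

2.169


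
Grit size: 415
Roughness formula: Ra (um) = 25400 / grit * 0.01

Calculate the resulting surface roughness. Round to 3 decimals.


Ra = 25400 / 415 * 0.01
= 0.612 um

0.612


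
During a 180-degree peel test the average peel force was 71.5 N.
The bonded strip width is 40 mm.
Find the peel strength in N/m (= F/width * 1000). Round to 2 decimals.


Peel strength = F/width * 1000
= 71.5 / 40 * 1000
= 1787.50 N/m

1787.50


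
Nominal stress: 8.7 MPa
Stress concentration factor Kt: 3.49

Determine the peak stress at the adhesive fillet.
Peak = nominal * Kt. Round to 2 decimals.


Peak stress = 8.7 * 3.49
= 30.36 MPa

30.36


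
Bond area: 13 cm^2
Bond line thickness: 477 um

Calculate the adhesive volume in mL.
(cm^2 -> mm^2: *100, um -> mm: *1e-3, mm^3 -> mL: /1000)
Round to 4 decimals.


V = 13*100 * 477*1e-3 / 1000
= 0.6201 mL

0.6201


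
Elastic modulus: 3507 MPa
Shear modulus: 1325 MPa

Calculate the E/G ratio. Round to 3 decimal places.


E / G = 3507 / 1325 = 2.647

2.647


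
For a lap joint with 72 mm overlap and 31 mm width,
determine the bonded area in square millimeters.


Area = 72 * 31 = 2232 mm^2

2232


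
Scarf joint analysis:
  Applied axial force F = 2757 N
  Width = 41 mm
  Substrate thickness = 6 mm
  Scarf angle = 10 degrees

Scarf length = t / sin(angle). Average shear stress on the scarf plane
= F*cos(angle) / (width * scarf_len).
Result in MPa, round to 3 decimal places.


Scarf length = 6 / sin(10 deg) = 34.5526 mm
cos(10 deg) = 0.984808
Shear = 2757 * 0.984808 / (41 * 34.5526)
= 1.917 MPa

1.917


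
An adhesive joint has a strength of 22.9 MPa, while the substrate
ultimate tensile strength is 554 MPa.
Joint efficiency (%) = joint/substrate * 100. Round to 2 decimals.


Efficiency = 22.9 / 554 * 100
= 4.13%

4.13


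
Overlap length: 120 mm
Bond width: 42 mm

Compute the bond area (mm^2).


Bond area = 120 * 42 = 5040 mm^2

5040


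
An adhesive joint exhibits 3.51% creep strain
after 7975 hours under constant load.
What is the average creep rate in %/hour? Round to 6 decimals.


Creep rate = strain / time
= 3.51 / 7975
= 0.000440 %/h

0.000440


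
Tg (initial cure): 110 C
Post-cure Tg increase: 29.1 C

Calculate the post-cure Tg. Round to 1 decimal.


Post-cure Tg = 110 + 29.1 = 139.1 C

139.1


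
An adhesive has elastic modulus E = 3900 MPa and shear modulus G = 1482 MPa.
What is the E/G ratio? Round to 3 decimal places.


E/G = 3900 / 1482 = 2.632

2.632


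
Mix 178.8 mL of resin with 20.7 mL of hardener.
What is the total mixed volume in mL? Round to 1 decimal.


Total = 178.8 + 20.7 = 199.5 mL

199.5


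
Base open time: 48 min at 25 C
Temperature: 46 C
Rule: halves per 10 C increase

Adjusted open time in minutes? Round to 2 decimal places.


Acceleration = 2^((46-25)/10) = 4.2871
Open time = 48 / 4.2871 = 11.20 min

11.20


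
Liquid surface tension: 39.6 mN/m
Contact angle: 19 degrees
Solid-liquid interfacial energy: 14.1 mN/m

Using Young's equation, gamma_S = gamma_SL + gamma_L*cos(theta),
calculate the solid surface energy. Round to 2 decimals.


gamma_S = 14.1 + 39.6 * cos(19)
= 51.54 mN/m

51.54


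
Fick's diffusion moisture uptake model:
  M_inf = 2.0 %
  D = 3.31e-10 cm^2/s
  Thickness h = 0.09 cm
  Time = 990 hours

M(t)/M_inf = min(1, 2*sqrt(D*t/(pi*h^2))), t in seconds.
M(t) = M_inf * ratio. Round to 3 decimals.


t_sec = 990 * 3600 = 3564000
ratio = 2*sqrt(3.31e-10*3564000/(pi*0.09^2))
= min(1, 0.430621)
= 0.430621
M(t) = 2.0 * 0.430621 = 0.861 %

0.861


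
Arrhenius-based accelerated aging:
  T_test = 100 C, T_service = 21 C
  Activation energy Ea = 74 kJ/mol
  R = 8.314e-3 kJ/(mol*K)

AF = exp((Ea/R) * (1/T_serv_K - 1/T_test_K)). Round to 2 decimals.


T_test_K = 373.15, T_serv_K = 294.15
AF = exp((74/8.314e-3) * (1/294.15 - 1/373.15))
= 605.55

605.55


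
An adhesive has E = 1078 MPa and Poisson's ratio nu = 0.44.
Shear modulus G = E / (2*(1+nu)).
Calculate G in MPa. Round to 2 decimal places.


G = 1078 / (2*(1+0.44))
= 1078 / 2.88
= 374.31 MPa

374.31


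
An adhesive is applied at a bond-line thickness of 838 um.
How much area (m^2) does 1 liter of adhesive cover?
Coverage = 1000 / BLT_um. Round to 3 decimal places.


Coverage = 1000 / 838 = 1.193 m^2

1.193


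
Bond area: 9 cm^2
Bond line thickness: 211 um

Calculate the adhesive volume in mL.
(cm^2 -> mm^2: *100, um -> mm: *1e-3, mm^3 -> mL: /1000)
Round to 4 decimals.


V = 9*100 * 211*1e-3 / 1000
= 0.1899 mL

0.1899


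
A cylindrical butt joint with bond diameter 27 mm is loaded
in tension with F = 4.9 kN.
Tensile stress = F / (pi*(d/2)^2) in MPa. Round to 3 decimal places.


Area = pi * (27/2)^2 = 572.5553 mm^2
Stress = 4.9*1000 / 572.5553
= 8.558 MPa

8.558


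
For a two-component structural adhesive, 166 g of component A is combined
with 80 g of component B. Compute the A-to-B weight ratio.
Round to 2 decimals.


Weight ratio A:B = 166 / 80
= 2.08

2.08
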